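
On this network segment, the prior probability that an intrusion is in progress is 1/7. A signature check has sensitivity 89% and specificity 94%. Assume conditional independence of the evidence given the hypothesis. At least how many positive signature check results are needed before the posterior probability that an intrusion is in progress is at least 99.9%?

Prior odds = (1/7)/(6/7) = 1/6.
False-positive rate = 1 − 0.94 = 0.06; likelihood ratio of a positive = 0.89/0.06 = 89/6.
Target odds: 0.999 ÷ 0.001 = 999.
Require (89/6)ⁿ ≥ 999 ÷ (1/6) = 5994.
(89/6)³ = 704969/216 falls short of 5994 but (89/6)⁴ = 62742241/1296 reaches it, so n = 4.

4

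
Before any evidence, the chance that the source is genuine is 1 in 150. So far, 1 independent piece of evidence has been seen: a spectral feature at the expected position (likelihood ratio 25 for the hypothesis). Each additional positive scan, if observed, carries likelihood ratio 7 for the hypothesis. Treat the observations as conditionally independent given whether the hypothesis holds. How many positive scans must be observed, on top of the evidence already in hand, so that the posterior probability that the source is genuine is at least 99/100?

Prior odds = (1/150)/(149/150) = 1/149.
Bayes factor of the evidence already in hand = 25.
Odds after that evidence = (1/149) × 25 = 25/149.
Target odds = 0.99/0.01 = 99.
Need 7ⁿ ≥ 99 ÷ (25/149) = 590.04.
7³ = 343 falls short of 590.04 but 7⁴ = 2401 reaches it, so n = 4.

4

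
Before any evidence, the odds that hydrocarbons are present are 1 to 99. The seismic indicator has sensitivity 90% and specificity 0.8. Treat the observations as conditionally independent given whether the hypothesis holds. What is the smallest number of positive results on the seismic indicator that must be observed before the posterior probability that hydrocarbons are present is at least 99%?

7

Prior odds = 1/99.
False-positive rate = 1 − 0.8 = 0.2; likelihood ratio of a positive = 0.9/0.2 = 4.5.
Target odds: 0.99 ÷ 0.01 = 99.
Require 4.5ⁿ ≥ 99 ÷ (1/99) = 9801.
4.5⁶ = 8303.765625 falls short of 9801 but 4.5⁷ = 4782969/128 reaches it, so n = 7.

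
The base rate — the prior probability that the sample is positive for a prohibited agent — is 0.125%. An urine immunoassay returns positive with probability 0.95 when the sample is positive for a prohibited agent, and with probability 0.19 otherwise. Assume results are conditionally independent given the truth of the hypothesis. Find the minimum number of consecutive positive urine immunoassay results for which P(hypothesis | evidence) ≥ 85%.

Prior odds: 0.00125 ÷ 0.99875 = 1/799.
Likelihood ratio of a positive result = 0.95/0.19 = 5.
Target posterior odds = 0.85/0.15 = 17/3.
Need (1/799) × 5ⁿ ≥ 17/3, i.e. 5ⁿ ≥ 13583/3.
5⁵ = 3125 falls short of 13583/3 but 5⁶ = 15625 reaches it, so n = 6.

6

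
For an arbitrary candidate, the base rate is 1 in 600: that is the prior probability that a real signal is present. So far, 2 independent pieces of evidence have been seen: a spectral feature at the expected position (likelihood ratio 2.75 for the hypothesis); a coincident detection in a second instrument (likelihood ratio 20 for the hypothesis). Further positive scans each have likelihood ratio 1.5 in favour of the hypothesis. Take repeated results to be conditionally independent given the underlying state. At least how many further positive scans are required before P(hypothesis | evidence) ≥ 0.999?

Prior odds = (1/600)/(599/600) = 1/599.
Combined Bayes factor of the evidence already in hand = 2.75 × 20 = 55.
Odds after that evidence = (1/599) × 55 = 55/599.
Target odds = 0.999/0.001 = 999.
Need 1.5ⁿ ≥ 999 ÷ (55/599) = 598401/55.
1.5²² ≈7481.83 falls short of 598401/55 but 1.5²³ ≈11222.7 reaches it, so n = 23.

23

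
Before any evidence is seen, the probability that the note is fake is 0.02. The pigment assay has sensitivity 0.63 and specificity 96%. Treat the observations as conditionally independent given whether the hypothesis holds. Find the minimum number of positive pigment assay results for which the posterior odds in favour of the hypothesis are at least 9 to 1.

3

Prior odds = 0.02/0.98 = 1/49.
False-positive rate = 1 − 0.96 = 0.04; likelihood ratio of a positive = 0.63/0.04 = 15.75.
Target odds = 9.
Require 15.75ⁿ ≥ 9 ÷ (1/49) = 441.
15.75² = 248.0625 falls short of 441 but 15.75³ = 3906.984375 reaches it, so n = 3.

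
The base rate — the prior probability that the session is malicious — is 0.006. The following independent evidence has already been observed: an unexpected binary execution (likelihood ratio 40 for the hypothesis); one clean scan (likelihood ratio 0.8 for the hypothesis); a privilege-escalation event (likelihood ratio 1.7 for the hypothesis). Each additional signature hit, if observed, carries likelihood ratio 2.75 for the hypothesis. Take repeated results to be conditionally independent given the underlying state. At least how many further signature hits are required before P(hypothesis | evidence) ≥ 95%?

5

Prior odds = 0.006/0.994 = 3/497.
Combined Bayes factor of the evidence already in hand = 40 × 0.8 × 1.7 = 54.4.
Odds after that evidence = (3/497) × 54.4 = 816/2485.
Target odds = 0.95/0.05 = 19.
Need 2.75ⁿ ≥ 19 ÷ (816/2485) = 47215/816.
2.75⁴ = 57.19140625 falls short of 47215/816 but 2.75⁵ = 161051/1024 reaches it, so n = 5.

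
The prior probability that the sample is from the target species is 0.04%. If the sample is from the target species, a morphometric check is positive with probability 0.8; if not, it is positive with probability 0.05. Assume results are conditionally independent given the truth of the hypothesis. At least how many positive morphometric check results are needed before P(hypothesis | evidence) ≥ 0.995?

5

Prior odds: 0.0004 ÷ 0.9996 = 1/2499.
Likelihood ratio of a positive = 0.8/0.05 = 16.
Target odds: 0.995 ÷ 0.005 = 199.
Need (1/2499) × 16ⁿ ≥ 199, i.e. 16ⁿ ≥ 497301.
16⁴ = 65536 falls short of 497301 but 16⁵ = 1048576 reaches it, so n = 5.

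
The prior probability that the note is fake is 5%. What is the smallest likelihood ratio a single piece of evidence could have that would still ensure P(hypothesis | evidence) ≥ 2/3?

Prior odds = 0.05/0.95 = 1/19.
Target odds = (2/3)/(1/3) = 2.
Required Bayes factor = 2 ÷ (1/19) = 38.

38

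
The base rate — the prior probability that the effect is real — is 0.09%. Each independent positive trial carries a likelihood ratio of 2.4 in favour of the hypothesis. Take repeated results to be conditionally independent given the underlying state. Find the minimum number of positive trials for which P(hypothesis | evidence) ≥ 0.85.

10

Prior odds: 0.0009 ÷ 0.9991 = 9/9991.
Likelihood ratio per positive trial = 2.4.
Target posterior odds = 0.85/0.15 = 17/3.
Need (9/9991) × 2.4ⁿ ≥ 17/3, i.e. 2.4ⁿ ≥ 169847/27.
2.4⁹ ≈2641.81 falls short of 169847/27 but 2.4¹⁰ ≈6340.34 reaches it, so n = 10.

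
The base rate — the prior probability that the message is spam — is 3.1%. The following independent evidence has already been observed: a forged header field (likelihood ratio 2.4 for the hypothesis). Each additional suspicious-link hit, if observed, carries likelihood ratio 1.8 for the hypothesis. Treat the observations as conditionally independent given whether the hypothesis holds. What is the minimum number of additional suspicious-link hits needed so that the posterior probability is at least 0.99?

13

Prior odds = 0.031/0.969 = 31/969.
Bayes factor of the evidence already in hand = 2.4.
Odds after that evidence = (31/969) × 2.4 = 124/1615.
Target odds = 0.99/0.01 = 99.
Need 1.8ⁿ ≥ 99 ÷ (124/1615) = 159885/124.
1.8¹² ≈1156.83 falls short of 159885/124 but 1.8¹³ ≈2082.3 reaches it, so n = 13.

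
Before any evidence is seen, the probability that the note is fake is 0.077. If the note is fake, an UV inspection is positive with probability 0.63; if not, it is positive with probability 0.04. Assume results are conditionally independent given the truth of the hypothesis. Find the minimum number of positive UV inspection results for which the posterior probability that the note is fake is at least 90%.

2

Prior odds = 0.077/0.923 = 77/923.
Likelihood ratio of a positive = 0.63/0.04 = 15.75.
Target posterior odds = 0.9/0.1 = 9.
Require 15.75ⁿ ≥ 9 ÷ (77/923) = 8307/77.
15.75¹ = 15.75 falls short of 8307/77 but 15.75² = 248.0625 reaches it, so n = 2.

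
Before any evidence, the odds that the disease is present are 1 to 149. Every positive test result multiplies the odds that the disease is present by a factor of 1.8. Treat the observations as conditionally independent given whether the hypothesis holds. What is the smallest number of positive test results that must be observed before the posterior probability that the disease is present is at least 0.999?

Prior odds = 1/149.
Likelihood ratio per positive test result = 1.8.
Target posterior odds = 0.999/0.001 = 999.
Require 1.8ⁿ ≥ 999 ÷ (1/149) = 148851.
1.8²⁰ ≈127482 falls short of 148851 but 1.8²¹ ≈229468 reaches it, so n = 21.

21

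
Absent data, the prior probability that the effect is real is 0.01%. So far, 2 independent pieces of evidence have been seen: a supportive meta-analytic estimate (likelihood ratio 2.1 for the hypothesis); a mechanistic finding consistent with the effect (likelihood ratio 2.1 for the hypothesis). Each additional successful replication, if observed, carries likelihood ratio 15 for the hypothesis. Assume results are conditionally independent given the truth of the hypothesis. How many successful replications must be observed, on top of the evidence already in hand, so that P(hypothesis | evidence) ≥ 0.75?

Prior odds = 0.0001/0.9999 = 1/9999.
Combined Bayes factor of the evidence already in hand = 2.1 × 2.1 = 4.41.
Odds after that evidence = (1/9999) × 4.41 = 49/111100.
Target odds = 0.75/0.25 = 3.
Need 15ⁿ ≥ 3 ÷ (49/111100) = 333300/49.
15³ = 3375 falls short of 333300/49 but 15⁴ = 50625 reaches it, so n = 4.

4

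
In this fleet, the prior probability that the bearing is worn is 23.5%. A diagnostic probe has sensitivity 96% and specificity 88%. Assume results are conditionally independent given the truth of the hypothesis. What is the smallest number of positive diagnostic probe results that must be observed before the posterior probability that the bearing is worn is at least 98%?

3

Prior odds: 0.235 ÷ 0.765 = 47/153.
False-positive rate = 1 − 0.88 = 0.12; likelihood ratio of a positive = 0.96/0.12 = 8.
Target odds: 0.98 ÷ 0.02 = 49.
Require 8ⁿ ≥ 49 ÷ (47/153) = 7497/47.
8² = 64 falls short of 7497/47 but 8³ = 512 reaches it, so n = 3.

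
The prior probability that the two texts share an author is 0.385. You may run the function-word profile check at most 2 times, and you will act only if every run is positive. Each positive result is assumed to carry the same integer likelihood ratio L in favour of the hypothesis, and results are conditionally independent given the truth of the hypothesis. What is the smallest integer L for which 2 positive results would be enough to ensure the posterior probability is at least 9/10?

4

Prior odds = 0.385/0.615 = 77/123.
Target odds = 0.9/0.1 = 9.
Need L² ≥ 9 ÷ (77/123) = 1107/77.
3² = 9 < 1107/77 ≤ 16 = 4², so L = 4.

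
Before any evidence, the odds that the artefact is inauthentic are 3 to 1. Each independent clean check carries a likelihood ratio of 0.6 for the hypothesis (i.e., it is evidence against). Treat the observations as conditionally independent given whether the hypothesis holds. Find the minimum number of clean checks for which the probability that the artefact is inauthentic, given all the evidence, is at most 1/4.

Prior odds = 3.
Likelihood ratio per clean check = 0.6.
Target odds: 0.25 ÷ 0.75 = 1/3.
Require 0.6ⁿ ≤ 1/3 ÷ 3 = 1/9.
0.6⁴ = 0.1296 is still above 1/9 but 0.6⁵ = 0.07776 is at or below it, so n = 5.

5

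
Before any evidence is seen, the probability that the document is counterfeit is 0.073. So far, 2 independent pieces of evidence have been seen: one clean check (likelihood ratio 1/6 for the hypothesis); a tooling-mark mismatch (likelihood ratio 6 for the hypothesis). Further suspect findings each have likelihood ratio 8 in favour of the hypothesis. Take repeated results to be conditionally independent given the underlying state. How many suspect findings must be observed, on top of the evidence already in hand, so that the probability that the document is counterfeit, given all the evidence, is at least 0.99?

4

Prior odds = 0.073/0.927 = 73/927.
Combined Bayes factor of the evidence already in hand = (1/6) × 6 = 1.
Odds after that evidence = (73/927) × 1 = 73/927.
Target odds = 0.99/0.01 = 99.
Need 8ⁿ ≥ 99 ÷ (73/927) = 91773/73.
8³ = 512 falls short of 91773/73 but 8⁴ = 4096 reaches it, so n = 4.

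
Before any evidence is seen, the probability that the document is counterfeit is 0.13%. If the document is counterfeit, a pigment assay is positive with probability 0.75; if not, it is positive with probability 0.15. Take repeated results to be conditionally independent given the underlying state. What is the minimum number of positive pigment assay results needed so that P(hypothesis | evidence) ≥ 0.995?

8

Prior odds: 0.0013 ÷ 0.9987 = 13/9987.
Likelihood ratio of a positive = 0.75/0.15 = 5.
Target posterior odds = 0.995/0.005 = 199.
Require 5ⁿ ≥ 199 ÷ (13/9987) = 1987413/13.
5⁷ = 78125 falls short of 1987413/13 but 5⁸ = 390625 reaches it, so n = 8.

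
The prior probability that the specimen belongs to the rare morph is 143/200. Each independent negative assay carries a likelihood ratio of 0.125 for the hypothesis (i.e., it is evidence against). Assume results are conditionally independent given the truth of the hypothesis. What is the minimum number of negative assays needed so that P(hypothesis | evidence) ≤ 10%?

2

Prior odds = 0.715/0.285 = 143/57.
Likelihood ratio per negative assay = 0.125.
Target posterior odds = 0.1/0.9 = 1/9.
Require 0.125ⁿ ≤ 1/9 ÷ (143/57) = 19/429.
0.125¹ = 0.125 is still above 19/429 but 0.125² = 0.015625 is at or below it, so n = 2.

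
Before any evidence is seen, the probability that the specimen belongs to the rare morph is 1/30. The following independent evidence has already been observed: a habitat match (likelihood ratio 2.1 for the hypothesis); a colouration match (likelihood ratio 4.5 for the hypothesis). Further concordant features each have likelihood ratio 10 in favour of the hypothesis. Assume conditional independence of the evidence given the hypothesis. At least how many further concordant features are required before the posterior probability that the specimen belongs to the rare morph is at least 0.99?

Prior odds = (1/30)/(29/30) = 1/29.
Combined Bayes factor of the evidence already in hand = 2.1 × 4.5 = 9.45.
Odds after that evidence = (1/29) × 9.45 = 189/580.
Target odds = 0.99/0.01 = 99.
Need 10ⁿ ≥ 99 ÷ (189/580) = 6380/21.
10² = 100 falls short of 6380/21 but 10³ = 1000 reaches it, so n = 3.

3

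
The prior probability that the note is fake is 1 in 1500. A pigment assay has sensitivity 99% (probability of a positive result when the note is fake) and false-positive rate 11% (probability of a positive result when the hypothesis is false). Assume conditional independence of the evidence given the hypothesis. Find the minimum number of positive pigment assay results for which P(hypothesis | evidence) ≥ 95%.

Prior odds: (1/1500) ÷ (1499/1500) = 1/1499.
Likelihood ratio of a positive result = 0.99/0.11 = 9.
Target posterior odds = 0.95/0.05 = 19.
Require 9ⁿ ≥ 19 ÷ (1/1499) = 28481.
9⁴ = 6561 falls short of 28481 but 9⁵ = 59049 reaches it, so n = 5.

5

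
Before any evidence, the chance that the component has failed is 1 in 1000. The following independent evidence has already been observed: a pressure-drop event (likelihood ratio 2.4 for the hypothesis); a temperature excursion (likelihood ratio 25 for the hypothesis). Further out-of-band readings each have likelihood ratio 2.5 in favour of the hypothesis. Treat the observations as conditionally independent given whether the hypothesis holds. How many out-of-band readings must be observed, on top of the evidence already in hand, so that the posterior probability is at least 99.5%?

9

Prior odds = 0.001/0.999 = 1/999.
Combined Bayes factor of the evidence already in hand = 2.4 × 25 = 60.
Odds after that evidence = (1/999) × 60 = 20/333.
Target odds = 0.995/0.005 = 199.
Need 2.5ⁿ ≥ 199 ÷ (20/333) = 3313.35.
2.5⁸ = 390625/256 falls short of 3313.35 but 2.5⁹ = 1953125/512 reaches it, so n = 9.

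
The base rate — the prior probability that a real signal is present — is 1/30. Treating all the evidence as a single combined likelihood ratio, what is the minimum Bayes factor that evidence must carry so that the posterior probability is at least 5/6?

Prior odds = (1/30)/(29/30) = 1/29.
Target odds = (5/6)/(1/6) = 5.
Required Bayes factor = 5 ÷ (1/29) = 145.

145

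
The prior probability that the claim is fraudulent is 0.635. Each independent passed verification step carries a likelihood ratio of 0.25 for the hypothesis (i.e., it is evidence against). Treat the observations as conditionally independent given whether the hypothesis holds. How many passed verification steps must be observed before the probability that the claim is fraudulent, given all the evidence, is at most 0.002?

Prior odds = 0.635/0.365 = 127/73.
Likelihood ratio per passed verification step = 0.25.
Target odds: 0.002 ÷ 0.998 = 1/499.
Require 0.25ⁿ ≤ 1/499 ÷ (127/73) = 73/63373.
0.25⁴ = 0.00390625 is still above 73/63373 but 0.25⁵ = 1/1024 is at or below it, so n = 5.

5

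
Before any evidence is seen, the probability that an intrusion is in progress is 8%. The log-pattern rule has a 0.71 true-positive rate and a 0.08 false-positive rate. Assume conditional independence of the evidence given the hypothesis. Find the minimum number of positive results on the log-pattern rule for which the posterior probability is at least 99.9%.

5

Prior odds: 0.08 ÷ 0.92 = 2/23.
Likelihood ratio of a positive result = 0.71/0.08 = 8.875.
Target odds: 0.999 ÷ 0.001 = 999.
Need (2/23) × 8.875ⁿ ≥ 999, i.e. 8.875ⁿ ≥ 11488.5.
8.875⁴ = 25411681/4096 falls short of 11488.5 but 8.875⁵ ≈55060.7 reaches it, so n = 5.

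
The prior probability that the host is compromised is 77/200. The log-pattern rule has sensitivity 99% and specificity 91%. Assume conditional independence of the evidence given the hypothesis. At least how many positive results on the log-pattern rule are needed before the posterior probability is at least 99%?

3

Prior odds = 0.385/0.615 = 77/123.
False-positive rate = 1 − 0.91 = 0.09; likelihood ratio of a positive = 0.99/0.09 = 11.
Target posterior odds = 0.99/0.01 = 99.
Require 11ⁿ ≥ 99 ÷ (77/123) = 1107/7.
11² = 121 falls short of 1107/7 but 11³ = 1331 reaches it, so n = 3.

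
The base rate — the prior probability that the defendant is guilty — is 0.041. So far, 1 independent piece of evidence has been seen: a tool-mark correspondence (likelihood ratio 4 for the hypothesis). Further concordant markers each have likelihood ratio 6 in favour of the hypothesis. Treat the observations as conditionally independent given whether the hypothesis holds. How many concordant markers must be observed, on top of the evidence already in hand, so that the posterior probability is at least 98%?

4

Prior odds = 0.041/0.959 = 41/959.
Bayes factor of the evidence already in hand = 4.
Odds after that evidence = (41/959) × 4 = 164/959.
Target odds = 0.98/0.02 = 49.
Need 6ⁿ ≥ 49 ÷ (164/959) = 46991/164.
6³ = 216 falls short of 46991/164 but 6⁴ = 1296 reaches it, so n = 4.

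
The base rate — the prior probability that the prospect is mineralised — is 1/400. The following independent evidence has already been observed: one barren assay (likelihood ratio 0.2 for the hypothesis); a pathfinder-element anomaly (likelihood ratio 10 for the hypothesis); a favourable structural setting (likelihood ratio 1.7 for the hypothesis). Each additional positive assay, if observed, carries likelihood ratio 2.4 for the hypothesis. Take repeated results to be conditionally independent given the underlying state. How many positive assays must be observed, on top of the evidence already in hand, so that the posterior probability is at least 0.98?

Prior odds = 0.0025/0.9975 = 1/399.
Combined Bayes factor of the evidence already in hand = 0.2 × 10 × 1.7 = 3.4.
Odds after that evidence = (1/399) × 3.4 = 17/1995.
Target odds = 0.98/0.02 = 49.
Need 2.4ⁿ ≥ 49 ÷ (17/1995) = 97755/17.
2.4⁹ ≈2641.81 falls short of 97755/17 but 2.4¹⁰ ≈6340.34 reaches it, so n = 10.

10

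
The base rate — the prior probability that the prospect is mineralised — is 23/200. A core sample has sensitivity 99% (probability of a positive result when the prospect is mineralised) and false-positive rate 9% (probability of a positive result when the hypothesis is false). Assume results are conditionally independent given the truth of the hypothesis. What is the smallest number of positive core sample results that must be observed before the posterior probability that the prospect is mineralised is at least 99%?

Prior odds = 0.115/0.885 = 23/177.
Likelihood ratio of a positive result = 0.99/0.09 = 11.
Target odds: 0.99 ÷ 0.01 = 99.
Need (23/177) × 11ⁿ ≥ 99, i.e. 11ⁿ ≥ 17523/23.
11² = 121 falls short of 17523/23 but 11³ = 1331 reaches it, so n = 3.

3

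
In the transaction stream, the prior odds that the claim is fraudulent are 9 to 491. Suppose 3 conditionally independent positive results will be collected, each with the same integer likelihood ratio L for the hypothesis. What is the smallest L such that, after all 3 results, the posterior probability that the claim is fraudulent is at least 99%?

18

Prior odds = 9/491.
Target odds = 0.99/0.01 = 99.
Need L³ ≥ 99 ÷ (9/491) = 5401.
17³ = 4913 < 5401 ≤ 5832 = 18³, so L = 18.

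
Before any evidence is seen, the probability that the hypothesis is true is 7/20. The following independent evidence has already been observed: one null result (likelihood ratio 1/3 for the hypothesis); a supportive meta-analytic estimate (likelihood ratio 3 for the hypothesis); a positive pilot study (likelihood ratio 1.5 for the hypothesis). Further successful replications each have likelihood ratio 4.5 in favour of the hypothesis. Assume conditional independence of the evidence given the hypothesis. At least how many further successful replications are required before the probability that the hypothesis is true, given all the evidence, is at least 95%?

Prior odds = 0.35/0.65 = 7/13.
Combined Bayes factor of the evidence already in hand = (1/3) × 3 × 1.5 = 1.5.
Odds after that evidence = (7/13) × 1.5 = 21/26.
Target odds = 0.95/0.05 = 19.
Need 4.5ⁿ ≥ 19 ÷ (21/26) = 494/21.
4.5² = 20.25 falls short of 494/21 but 4.5³ = 91.125 reaches it, so n = 3.

3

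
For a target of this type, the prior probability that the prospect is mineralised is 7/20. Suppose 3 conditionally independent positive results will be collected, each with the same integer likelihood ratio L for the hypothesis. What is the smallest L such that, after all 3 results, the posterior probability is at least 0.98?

5

Prior odds = 0.35/0.65 = 7/13.
Target odds = 0.98/0.02 = 49.
Need L³ ≥ 49 ÷ (7/13) = 91.
4³ = 64 < 91 ≤ 125 = 5³, so L = 5.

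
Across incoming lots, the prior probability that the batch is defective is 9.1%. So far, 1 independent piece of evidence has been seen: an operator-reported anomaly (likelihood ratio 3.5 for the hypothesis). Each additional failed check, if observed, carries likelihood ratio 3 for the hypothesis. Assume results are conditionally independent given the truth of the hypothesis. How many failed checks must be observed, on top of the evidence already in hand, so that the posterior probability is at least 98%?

5

Prior odds = 0.091/0.909 = 91/909.
Bayes factor of the evidence already in hand = 3.5.
Odds after that evidence = (91/909) × 3.5 = 637/1818.
Target odds = 0.98/0.02 = 49.
Need 3ⁿ ≥ 49 ÷ (637/1818) = 1818/13.
3⁴ = 81 falls short of 1818/13 but 3⁵ = 243 reaches it, so n = 5.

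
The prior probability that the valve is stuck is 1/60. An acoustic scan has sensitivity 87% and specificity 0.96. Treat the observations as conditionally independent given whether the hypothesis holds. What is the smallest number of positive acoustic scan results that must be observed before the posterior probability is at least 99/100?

Prior odds = (1/60)/(59/60) = 1/59.
False-positive rate = 1 − 0.96 = 0.04; likelihood ratio of a positive = 0.87/0.04 = 21.75.
Target odds: 0.99 ÷ 0.01 = 99.
Require 21.75ⁿ ≥ 99 ÷ (1/59) = 5841.
21.75² = 473.0625 falls short of 5841 but 21.75³ = 658503/64 reaches it, so n = 3.

3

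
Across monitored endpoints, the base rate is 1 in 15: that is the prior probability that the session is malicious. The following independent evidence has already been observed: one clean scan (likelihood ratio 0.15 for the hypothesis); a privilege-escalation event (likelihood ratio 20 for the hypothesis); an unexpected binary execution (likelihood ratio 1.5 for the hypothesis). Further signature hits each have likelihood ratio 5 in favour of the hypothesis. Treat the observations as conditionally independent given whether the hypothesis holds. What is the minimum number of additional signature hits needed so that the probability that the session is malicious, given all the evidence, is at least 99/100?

4

Prior odds = (1/15)/(14/15) = 1/14.
Combined Bayes factor of the evidence already in hand = 0.15 × 20 × 1.5 = 4.5.
Odds after that evidence = (1/14) × 4.5 = 9/28.
Target odds = 0.99/0.01 = 99.
Need 5ⁿ ≥ 99 ÷ (9/28) = 308.
5³ = 125 falls short of 308 but 5⁴ = 625 reaches it, so n = 4.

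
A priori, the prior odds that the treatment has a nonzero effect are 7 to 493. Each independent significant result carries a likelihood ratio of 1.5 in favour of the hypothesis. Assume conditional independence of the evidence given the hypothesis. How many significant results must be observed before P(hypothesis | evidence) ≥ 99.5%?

Prior odds = 7/493.
Likelihood ratio per significant result = 1.5.
Target posterior odds = 0.995/0.005 = 199.
Require 1.5ⁿ ≥ 199 ÷ (7/493) = 98107/7.
1.5²³ ≈11222.7 falls short of 98107/7 but 1.5²⁴ ≈16834.1 reaches it, so n = 24.

24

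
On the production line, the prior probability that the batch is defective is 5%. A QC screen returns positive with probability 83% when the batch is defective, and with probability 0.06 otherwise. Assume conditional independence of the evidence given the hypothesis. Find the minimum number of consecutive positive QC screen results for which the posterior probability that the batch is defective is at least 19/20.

Prior odds: 0.05 ÷ 0.95 = 1/19.
Likelihood ratio of a positive result = 0.83/0.06 = 83/6.
Target odds: 0.95 ÷ 0.05 = 19.
Need (1/19) × (83/6)ⁿ ≥ 19, i.e. (83/6)ⁿ ≥ 361.
(83/6)² = 6889/36 falls short of 361 but (83/6)³ = 571787/216 reaches it, so n = 3.

3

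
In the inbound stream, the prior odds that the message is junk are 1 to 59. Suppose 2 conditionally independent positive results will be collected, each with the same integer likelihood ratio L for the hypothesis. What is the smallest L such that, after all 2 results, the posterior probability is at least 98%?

54

Prior odds = 1/59.
Target odds = 0.98/0.02 = 49.
Need L² ≥ 49 ÷ (1/59) = 2891.
53² = 2809 < 2891 ≤ 2916 = 54², so L = 54.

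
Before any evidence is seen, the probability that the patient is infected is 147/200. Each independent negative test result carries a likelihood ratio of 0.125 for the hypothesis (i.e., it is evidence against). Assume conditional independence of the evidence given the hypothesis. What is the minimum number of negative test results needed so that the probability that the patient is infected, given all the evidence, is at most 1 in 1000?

Prior odds = 0.735/0.265 = 147/53.
Likelihood ratio per negative test result = 0.125.
Target odds: 0.001 ÷ 0.999 = 1/999.
Require 0.125ⁿ ≤ 1/999 ÷ (147/53) = 53/146853.
0.125³ = 0.001953125 is still above 53/146853 but 0.125⁴ = 1/4096 is at or below it, so n = 4.

4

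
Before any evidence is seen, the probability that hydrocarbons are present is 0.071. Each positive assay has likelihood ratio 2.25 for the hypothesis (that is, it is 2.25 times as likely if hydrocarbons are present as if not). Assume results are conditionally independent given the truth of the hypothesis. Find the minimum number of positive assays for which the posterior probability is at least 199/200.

10

Prior odds = 0.071/0.929 = 71/929.
Likelihood ratio per positive assay = 2.25.
Target posterior odds = 0.995/0.005 = 199.
Require 2.25ⁿ ≥ 199 ÷ (71/929) = 184871/71.
2.25⁹ = 387420489/262144 falls short of 184871/71 but 2.25¹⁰ ≈3325.26 reaches it, so n = 10.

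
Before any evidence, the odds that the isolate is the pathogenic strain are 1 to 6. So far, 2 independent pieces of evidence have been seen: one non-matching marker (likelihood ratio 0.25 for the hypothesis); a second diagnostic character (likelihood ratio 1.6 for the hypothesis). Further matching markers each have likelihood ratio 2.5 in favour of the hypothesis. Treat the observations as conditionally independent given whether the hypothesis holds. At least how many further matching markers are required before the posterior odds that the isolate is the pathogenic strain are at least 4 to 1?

Prior odds = 1/6.
Combined Bayes factor of the evidence already in hand = 0.25 × 1.6 = 0.4.
Odds after that evidence = (1/6) × 0.4 = 1/15.
Target odds = 4.
Need 2.5ⁿ ≥ 4 ÷ (1/15) = 60.
2.5⁴ = 39.0625 falls short of 60 but 2.5⁵ = 97.65625 reaches it, so n = 5.

5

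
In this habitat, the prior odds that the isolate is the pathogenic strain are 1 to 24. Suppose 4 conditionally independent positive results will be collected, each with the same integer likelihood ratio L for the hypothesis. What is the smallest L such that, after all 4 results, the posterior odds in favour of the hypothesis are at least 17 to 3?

4

Prior odds = 1/24.
Target odds = 17/3.
Need L⁴ ≥ 17/3 ÷ (1/24) = 136.
3⁴ = 81 < 136 ≤ 256 = 4⁴, so L = 4.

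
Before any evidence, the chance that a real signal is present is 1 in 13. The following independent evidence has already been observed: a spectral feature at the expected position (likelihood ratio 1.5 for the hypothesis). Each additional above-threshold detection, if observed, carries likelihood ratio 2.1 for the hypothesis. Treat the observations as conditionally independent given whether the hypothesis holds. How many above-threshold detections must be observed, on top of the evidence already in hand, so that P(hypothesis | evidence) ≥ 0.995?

10

Prior odds = (1/13)/(12/13) = 1/12.
Bayes factor of the evidence already in hand = 1.5.
Odds after that evidence = (1/12) × 1.5 = 0.125.
Target odds = 0.995/0.005 = 199.
Need 2.1ⁿ ≥ 199 ÷ 0.125 = 1592.
2.1⁹ ≈794.28 falls short of 1592 but 2.1¹⁰ ≈1667.99 reaches it, so n = 10.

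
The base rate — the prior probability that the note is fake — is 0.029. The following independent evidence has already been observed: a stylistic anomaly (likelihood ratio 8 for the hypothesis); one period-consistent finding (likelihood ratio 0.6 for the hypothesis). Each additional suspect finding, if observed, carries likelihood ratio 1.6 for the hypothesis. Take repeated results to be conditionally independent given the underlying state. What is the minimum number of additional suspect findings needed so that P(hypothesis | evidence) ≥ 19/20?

11

Prior odds = 0.029/0.971 = 29/971.
Combined Bayes factor of the evidence already in hand = 8 × 0.6 = 4.8.
Odds after that evidence = (29/971) × 4.8 = 696/4855.
Target odds = 0.95/0.05 = 19.
Need 1.6ⁿ ≥ 19 ÷ (696/4855) = 92245/696.
1.6¹⁰ ≈109.951 falls short of 92245/696 but 1.6¹¹ ≈175.922 reaches it, so n = 11.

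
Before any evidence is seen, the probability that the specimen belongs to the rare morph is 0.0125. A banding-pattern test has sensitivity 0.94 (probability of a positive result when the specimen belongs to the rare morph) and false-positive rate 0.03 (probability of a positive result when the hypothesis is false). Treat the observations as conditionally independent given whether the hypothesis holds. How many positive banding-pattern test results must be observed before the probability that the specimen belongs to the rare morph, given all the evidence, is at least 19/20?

3

Prior odds = 0.0125/0.9875 = 1/79.
Likelihood ratio of a positive result = 0.94/0.03 = 94/3.
Target odds: 0.95 ÷ 0.05 = 19.
Need (1/79) × (94/3)ⁿ ≥ 19, i.e. (94/3)ⁿ ≥ 1501.
(94/3)² = 8836/9 falls short of 1501 but (94/3)³ = 830584/27 reaches it, so n = 3.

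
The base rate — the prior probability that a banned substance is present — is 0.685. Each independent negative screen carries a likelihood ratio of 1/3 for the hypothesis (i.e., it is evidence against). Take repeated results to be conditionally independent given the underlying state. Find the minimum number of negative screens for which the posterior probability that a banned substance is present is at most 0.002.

7

Prior odds = 0.685/0.315 = 137/63.
Likelihood ratio per negative screen = 1/3.
Target odds: 0.002 ÷ 0.998 = 1/499.
Need (137/63) × (1/3)ⁿ ≤ 1/499, i.e. (1/3)ⁿ ≤ 63/68363.
(1/3)⁶ = 1/729 is still above 63/68363 but (1/3)⁷ = 1/2187 is at or below it, so n = 7.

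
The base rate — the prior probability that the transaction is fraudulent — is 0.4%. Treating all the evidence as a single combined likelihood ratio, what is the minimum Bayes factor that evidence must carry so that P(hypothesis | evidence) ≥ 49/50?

Prior odds = 0.004/0.996 = 1/249.
Target odds = 0.98/0.02 = 49.
Required Bayes factor = 49 ÷ (1/249) = 12201.

12201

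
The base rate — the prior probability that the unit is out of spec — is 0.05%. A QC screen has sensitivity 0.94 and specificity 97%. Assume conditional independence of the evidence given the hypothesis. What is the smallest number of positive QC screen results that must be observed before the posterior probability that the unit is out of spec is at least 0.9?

Prior odds = 0.0005/0.9995 = 1/1999.
False-positive rate = 1 − 0.97 = 0.03; likelihood ratio of a positive = 0.94/0.03 = 94/3.
Target posterior odds = 0.9/0.1 = 9.
Need (1/1999) × (94/3)ⁿ ≥ 9, i.e. (94/3)ⁿ ≥ 17991.
(94/3)² = 8836/9 falls short of 17991 but (94/3)³ = 830584/27 reaches it, so n = 3.

3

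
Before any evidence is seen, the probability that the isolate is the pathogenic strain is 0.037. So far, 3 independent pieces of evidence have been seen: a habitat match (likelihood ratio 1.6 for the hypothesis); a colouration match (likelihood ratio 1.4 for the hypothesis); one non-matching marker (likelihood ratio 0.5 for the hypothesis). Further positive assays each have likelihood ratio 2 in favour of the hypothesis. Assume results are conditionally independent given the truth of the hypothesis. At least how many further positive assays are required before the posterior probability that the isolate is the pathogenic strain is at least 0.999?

15

Prior odds = 0.037/0.963 = 37/963.
Combined Bayes factor of the evidence already in hand = 1.6 × 1.4 × 0.5 = 1.12.
Odds after that evidence = (37/963) × 1.12 = 1036/24075.
Target odds = 0.999/0.001 = 999.
Need 2ⁿ ≥ 999 ÷ (1036/24075) = 650025/28.
2¹⁴ = 16384 falls short of 650025/28 but 2¹⁵ = 32768 reaches it, so n = 15.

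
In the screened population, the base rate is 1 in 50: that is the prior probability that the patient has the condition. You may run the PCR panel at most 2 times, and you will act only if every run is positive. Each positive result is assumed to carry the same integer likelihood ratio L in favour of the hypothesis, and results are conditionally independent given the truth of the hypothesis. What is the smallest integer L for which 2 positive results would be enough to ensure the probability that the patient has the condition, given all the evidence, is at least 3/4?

Prior odds = 0.02/0.98 = 1/49.
Target odds = 0.75/0.25 = 3.
Need L² ≥ 3 ÷ (1/49) = 147.
12² = 144 < 147 ≤ 169 = 13², so L = 13.

13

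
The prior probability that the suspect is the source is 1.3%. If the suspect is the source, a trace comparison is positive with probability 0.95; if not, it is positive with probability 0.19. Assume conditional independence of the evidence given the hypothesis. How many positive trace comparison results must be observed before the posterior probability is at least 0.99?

Prior odds: 0.013 ÷ 0.987 = 13/987.
Likelihood ratio of a positive = 0.95/0.19 = 5.
Target posterior odds = 0.99/0.01 = 99.
Need (13/987) × 5ⁿ ≥ 99, i.e. 5ⁿ ≥ 97713/13.
5⁵ = 3125 falls short of 97713/13 but 5⁶ = 15625 reaches it, so n = 6.

6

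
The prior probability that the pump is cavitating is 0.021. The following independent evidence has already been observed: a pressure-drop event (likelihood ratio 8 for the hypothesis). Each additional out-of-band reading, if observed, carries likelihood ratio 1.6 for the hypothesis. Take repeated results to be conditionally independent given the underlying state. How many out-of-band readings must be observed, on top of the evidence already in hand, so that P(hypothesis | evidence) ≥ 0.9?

9

Prior odds = 0.021/0.979 = 21/979.
Bayes factor of the evidence already in hand = 8.
Odds after that evidence = (21/979) × 8 = 168/979.
Target odds = 0.9/0.1 = 9.
Need 1.6ⁿ ≥ 9 ÷ (168/979) = 2937/56.
1.6⁸ = 16777216/390625 falls short of 2937/56 but 1.6⁹ = 134217728/1953125 reaches it, so n = 9.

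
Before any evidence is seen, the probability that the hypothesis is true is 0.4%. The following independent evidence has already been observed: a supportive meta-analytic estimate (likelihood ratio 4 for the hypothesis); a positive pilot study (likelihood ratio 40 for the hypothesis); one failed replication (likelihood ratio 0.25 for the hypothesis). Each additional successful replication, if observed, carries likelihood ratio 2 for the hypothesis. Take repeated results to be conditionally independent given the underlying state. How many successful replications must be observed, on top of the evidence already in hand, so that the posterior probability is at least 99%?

10

Prior odds = 0.004/0.996 = 1/249.
Combined Bayes factor of the evidence already in hand = 4 × 40 × 0.25 = 40.
Odds after that evidence = (1/249) × 40 = 40/249.
Target odds = 0.99/0.01 = 99.
Need 2ⁿ ≥ 99 ÷ (40/249) = 616.275.
2⁹ = 512 falls short of 616.275 but 2¹⁰ = 1024 reaches it, so n = 10.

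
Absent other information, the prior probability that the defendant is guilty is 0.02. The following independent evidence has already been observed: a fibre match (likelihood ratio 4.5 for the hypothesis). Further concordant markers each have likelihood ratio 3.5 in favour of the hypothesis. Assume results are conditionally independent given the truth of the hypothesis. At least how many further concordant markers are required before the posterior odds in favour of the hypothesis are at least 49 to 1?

Prior odds = 0.02/0.98 = 1/49.
Bayes factor of the evidence already in hand = 4.5.
Odds after that evidence = (1/49) × 4.5 = 9/98.
Target odds = 49.
Need 3.5ⁿ ≥ 49 ÷ (9/98) = 4802/9.
3.5⁵ = 525.21875 falls short of 4802/9 but 3.5⁶ = 1838.265625 reaches it, so n = 6.

6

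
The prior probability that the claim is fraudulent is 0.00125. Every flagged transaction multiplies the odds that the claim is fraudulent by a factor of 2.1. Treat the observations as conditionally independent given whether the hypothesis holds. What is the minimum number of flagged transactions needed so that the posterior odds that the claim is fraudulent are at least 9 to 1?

Prior odds: 0.00125 ÷ 0.99875 = 1/799.
Likelihood ratio per flagged transaction = 2.1.
Target odds = 9.
Need (1/799) × 2.1ⁿ ≥ 9, i.e. 2.1ⁿ ≥ 7191.
2.1¹¹ ≈3502.78 falls short of 7191 but 2.1¹² ≈7355.83 reaches it, so n = 12.

12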